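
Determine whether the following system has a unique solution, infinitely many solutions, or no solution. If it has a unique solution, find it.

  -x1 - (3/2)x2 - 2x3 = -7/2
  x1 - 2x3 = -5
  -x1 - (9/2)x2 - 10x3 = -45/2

no solution

Row-reduce:
R1 ← R1 / (-1).
R2 ← R2 − 1·R1.
R3 ← R3 + 1·R1.
R2 ← R2 / (-3/2).
R1 ← R1 − 3/2·R2.
R3 ← R3 + 3·R2.
Row 3 reduces to 0 = -2, a contradiction. The system is inconsistent.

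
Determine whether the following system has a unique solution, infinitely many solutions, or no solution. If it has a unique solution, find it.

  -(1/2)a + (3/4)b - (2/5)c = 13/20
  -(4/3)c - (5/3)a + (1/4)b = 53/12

Row-reduce:
R1 ← R1 / (-1/2).
R2 ← R2 + 5/3·R1.
R2 ← R2 / (-9/4).
R1 ← R1 + 3/2·R2.
Rank is 2 with 3 unknowns, leaving c free.

infinitely many solutions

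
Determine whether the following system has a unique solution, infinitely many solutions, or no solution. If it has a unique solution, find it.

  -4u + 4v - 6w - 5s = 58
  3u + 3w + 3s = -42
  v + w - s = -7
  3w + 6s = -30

Row-reduce the augmented matrix:
R1 ← R1 / (-4).
R2 ← R2 − 3·R1.
R2 ← R2 / (3).
R1 ← R1 + 1·R2.
R3 ← R3 − 1·R2.
R3 ← R3 / (3/2).
R1 ← R1 − 1·R3.
R2 ← R2 + 1/2·R3.
R4 ← R4 − 3·R3.
R4 ← R4 / (15/2).
R1 ← R1 − 3/2·R4.
R2 ← R2 + 1/2·R4.
R3 ← R3 + 1/2·R4.
Reading off the reduced rows gives u = -6, v = -3, w = -6, s = -2.

u = -6, v = -3, w = -6, s = -2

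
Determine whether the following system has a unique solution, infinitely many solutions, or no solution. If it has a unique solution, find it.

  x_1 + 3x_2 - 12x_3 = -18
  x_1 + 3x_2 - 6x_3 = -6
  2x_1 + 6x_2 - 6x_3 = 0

infinitely many solutions

Row-reduce:
R2 ← R2 − 1·R1.
R3 ← R3 − 2·R1.
R2 ← R2 / (6).
R1 ← R1 + 12·R2.
R3 ← R3 − 18·R2.
Rank is 2 with 3 unknowns, leaving x_2 free.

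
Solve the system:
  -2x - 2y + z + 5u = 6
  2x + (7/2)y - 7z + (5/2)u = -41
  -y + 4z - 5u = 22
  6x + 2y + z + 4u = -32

Row-reduce:
R1 ← R1 / (-2).
R2 ← R2 − 2·R1.
R4 ← R4 − 6·R1.
R2 ← R2 / (3/2).
R1 ← R1 − 1·R2.
R3 ← R3 + 1·R2.
R4 ← R4 + 4·R2.
Swap R3 and R4.
R3 ← R3 / (-12).
R1 ← R1 − 7/2·R3.
R2 ← R2 + 4·R3.
Row 4 reduces to 0 = -4/3, a contradiction. The system is inconsistent.

no solution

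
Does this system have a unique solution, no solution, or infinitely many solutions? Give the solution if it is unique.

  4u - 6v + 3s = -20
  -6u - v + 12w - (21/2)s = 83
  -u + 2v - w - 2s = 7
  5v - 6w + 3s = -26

Row-reduce:
R1 ← R1 / (4).
R2 ← R2 + 6·R1.
R3 ← R3 + 1·R1.
R2 ← R2 / (-10).
R1 ← R1 + 3/2·R2.
R3 ← R3 − 1/2·R2.
R4 ← R4 − 5·R2.
R3 ← R3 / (-2/5).
R1 ← R1 + 9/5·R3.
R2 ← R2 + 6/5·R3.
Row 4 reduces to 0 = 1/2, a contradiction. The system is inconsistent.

no solution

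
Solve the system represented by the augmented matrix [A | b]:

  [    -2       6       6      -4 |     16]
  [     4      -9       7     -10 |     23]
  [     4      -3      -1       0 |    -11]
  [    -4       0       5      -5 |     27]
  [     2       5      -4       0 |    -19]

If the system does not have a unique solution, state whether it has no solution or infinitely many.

no solution

Row-reduce:
R1 ← R1 / (-2).
R2 ← R2 − 4·R1.
R3 ← R3 − 4·R1.
R4 ← R4 + 4·R1.
R5 ← R5 − 2·R1.
R2 ← R2 / (3).
R1 ← R1 + 3·R2.
R3 ← R3 − 9·R2.
R4 ← R4 + 12·R2.
R5 ← R5 − 11·R2.
R3 ← R3 / (-46).
R1 ← R1 − 16·R3.
R2 ← R2 − 19/3·R3.
R4 ← R4 − 69·R3.
R5 ← R5 + 203/3·R3.
Swap R4 and R5.
R4 ← R4 / (-17/3).
R2 ← R2 − 1/3·R4.
R3 ← R3 + 1·R4.
Row 5 reduces to 0 = -1, a contradiction. The system is inconsistent.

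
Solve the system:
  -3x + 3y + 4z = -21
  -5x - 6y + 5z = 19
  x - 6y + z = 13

x = -5, y = -4, z = -6

Row-reduce the augmented matrix:
R1 ← R1 / (-3).
R2 ← R2 + 5·R1.
R3 ← R3 − 1·R1.
R2 ← R2 / (-11).
R1 ← R1 + 1·R2.
R3 ← R3 + 5·R2.
R3 ← R3 / (34/11).
R1 ← R1 + 13/11·R3.
R2 ← R2 − 5/33·R3.
Reading off the reduced rows gives x = -5, y = -4, z = -6.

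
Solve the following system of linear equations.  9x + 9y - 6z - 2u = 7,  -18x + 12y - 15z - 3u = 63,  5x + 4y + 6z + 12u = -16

Row-reduce:
R1 ← R1 / (9).
R2 ← R2 + 18·R1.
R3 ← R3 − 5·R1.
R2 ← R2 / (30).
R1 ← R1 − 1·R2.
R3 ← R3 + 1·R2.
R3 ← R3 / (253/30).
R1 ← R1 − 7/30·R3.
R2 ← R2 + 9/10·R3.
Rank is 3 with 4 unknowns, leaving u free.

infinitely many solutions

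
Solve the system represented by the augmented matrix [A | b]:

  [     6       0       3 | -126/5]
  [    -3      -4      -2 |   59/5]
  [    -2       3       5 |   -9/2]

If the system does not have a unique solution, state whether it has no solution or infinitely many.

Row-reduce the augmented matrix:
R1 ← R1 / (6).
R2 ← R2 + 3·R1.
R3 ← R3 + 2·R1.
R2 ← R2 / (-4).
R3 ← R3 − 3·R2.
R3 ← R3 / (45/8).
R1 ← R1 − 1/2·R3.
R2 ← R2 − 1/8·R3.
Reading off the reduced rows gives x_1 = -3, x_2 = 1/2, x_3 = -12/5.

x_1 = -3, x_2 = 1/2, x_3 = -12/5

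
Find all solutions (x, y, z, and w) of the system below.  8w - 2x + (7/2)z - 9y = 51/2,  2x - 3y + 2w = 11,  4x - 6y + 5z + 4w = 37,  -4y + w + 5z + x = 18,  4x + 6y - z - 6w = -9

no solution

Row-reduce:
R1 ← R1 / (-2).
R2 ← R2 − 2·R1.
R3 ← R3 − 4·R1.
R4 ← R4 − 1·R1.
R5 ← R5 − 4·R1.
R2 ← R2 / (-12).
R1 ← R1 − 9/2·R2.
R3 ← R3 + 24·R2.
R4 ← R4 + 17/2·R2.
R5 ← R5 + 12·R2.
R3 ← R3 / (5).
R1 ← R1 + 7/16·R3.
R2 ← R2 + 7/24·R3.
R4 ← R4 − 205/48·R3.
R5 ← R5 − 5/2·R3.
R4 ← R4 / (-25/12).
R1 ← R1 + 1/4·R4.
R2 ← R2 + 5/6·R4.
Row 5 reduces to 0 = -2, a contradiction. The system is inconsistent.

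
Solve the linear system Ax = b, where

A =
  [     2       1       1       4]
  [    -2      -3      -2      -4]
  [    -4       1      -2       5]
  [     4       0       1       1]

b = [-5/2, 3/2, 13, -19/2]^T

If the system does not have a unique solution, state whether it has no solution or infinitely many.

x_1 = -5/2, x_2 = 1/2, x_3 = 0, x_4 = 1/2

Row-reduce the augmented matrix:
R1 ← R1 / (2).
R2 ← R2 + 2·R1.
R3 ← R3 + 4·R1.
R4 ← R4 − 4·R1.
R2 ← R2 / (-2).
R1 ← R1 − 1/2·R2.
R3 ← R3 − 3·R2.
R4 ← R4 + 2·R2.
R3 ← R3 / (-3/2).
R1 ← R1 − 1/4·R3.
R2 ← R2 − 1/2·R3.
R4 ← R4 / (-7).
R1 ← R1 − 25/6·R4.
R2 ← R2 − 13/3·R4.
R3 ← R3 + 26/3·R4.
Reading off the reduced rows gives x_1 = -5/2, x_2 = 1/2, x_3 = 0, x_4 = 1/2.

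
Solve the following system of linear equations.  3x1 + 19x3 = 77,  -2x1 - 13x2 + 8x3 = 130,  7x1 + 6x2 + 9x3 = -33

x1 = -6, x2 = -6, x3 = 5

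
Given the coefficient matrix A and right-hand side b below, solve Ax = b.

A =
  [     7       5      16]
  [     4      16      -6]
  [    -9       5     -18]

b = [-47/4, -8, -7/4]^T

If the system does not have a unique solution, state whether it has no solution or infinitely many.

x_1 = 3/2, x_2 = -5/4, x_3 = -1

Row-reduce the augmented matrix:
R1 ← R1 / (7).
R2 ← R2 − 4·R1.
R3 ← R3 + 9·R1.
R2 ← R2 / (92/7).
R1 ← R1 − 5/7·R2.
R3 ← R3 − 80/7·R2.
R3 ← R3 / (362/23).
R1 ← R1 − 143/46·R3.
R2 ← R2 + 53/46·R3.
Reading off the reduced rows gives x_1 = 3/2, x_2 = -5/4, x_3 = -1.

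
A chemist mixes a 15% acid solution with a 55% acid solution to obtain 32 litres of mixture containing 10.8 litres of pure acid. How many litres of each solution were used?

litres of solution A: 17, litres of solution B: 15

Let a = litres of solution A, b = litres of solution B.
  a + b = 32
  (3/20)a + (11/20)b = 54/5
Row-reduce the augmented matrix:
R2 ← R2 − 3/20·R1.
R2 ← R2 / (2/5).
R1 ← R1 − 1·R2.
Reading off the reduced rows gives a = 17, b = 15.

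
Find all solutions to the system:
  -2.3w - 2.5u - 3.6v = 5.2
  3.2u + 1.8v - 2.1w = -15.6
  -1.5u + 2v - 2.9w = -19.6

Row-reduce the augmented matrix:
R1 ← R1 / (-5/2).
R2 ← R2 − 16/5·R1.
R3 ← R3 + 3/2·R1.
R2 ← R2 / (-351/125).
R1 ← R1 − 36/25·R2.
R3 ← R3 − 104/25·R2.
R3 ← R3 / (-1214/135).
R1 ← R1 + 5/3·R3.
R2 ← R2 − 97/54·R3.
Reading off the reduced rows gives u = 0, v = -4, w = 4.

u = 0, v = -4, w = 4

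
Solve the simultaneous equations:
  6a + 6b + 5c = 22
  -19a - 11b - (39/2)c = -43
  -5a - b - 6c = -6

no solution

Row-reduce:
R1 ← R1 / (6).
R2 ← R2 + 19·R1.
R3 ← R3 + 5·R1.
R2 ← R2 / (8).
R1 ← R1 − 1·R2.
R3 ← R3 − 4·R2.
Row 3 reduces to 0 = -1, a contradiction. The system is inconsistent.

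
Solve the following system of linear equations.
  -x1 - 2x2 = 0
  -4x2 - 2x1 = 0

infinitely many solutions

Row-reduce:
R1 ← R1 / (-1).
R2 ← R2 + 2·R1.
Rank is 1 with 2 unknowns, leaving x2 free.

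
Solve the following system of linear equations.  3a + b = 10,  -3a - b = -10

Row-reduce:
R1 ← R1 / (3).
R2 ← R2 + 3·R1.
Rank is 1 with 2 unknowns, leaving b free.

infinitely many solutions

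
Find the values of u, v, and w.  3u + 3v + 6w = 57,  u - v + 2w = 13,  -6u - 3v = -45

u = 6, v = 3, w = 5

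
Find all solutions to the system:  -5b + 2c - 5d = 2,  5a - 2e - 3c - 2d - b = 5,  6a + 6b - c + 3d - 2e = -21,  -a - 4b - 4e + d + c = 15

infinitely many solutions

Row-reduce:
Swap R1 and R2.
R1 ← R1 / (5).
R3 ← R3 − 6·R1.
R4 ← R4 + 1·R1.
R2 ← R2 / (-5).
R1 ← R1 + 1/5·R2.
R3 ← R3 − 36/5·R2.
R4 ← R4 + 21/5·R2.
R3 ← R3 / (137/25).
R1 ← R1 + 17/25·R3.
R2 ← R2 + 2/5·R3.
R4 ← R4 + 32/25·R3.
R4 ← R4 / (600/137).
R1 ← R1 + 58/137·R4.
R2 ← R2 − 119/137·R4.
R3 ← R3 + 45/137·R4.
Rank is 4 with 5 unknowns, leaving e free.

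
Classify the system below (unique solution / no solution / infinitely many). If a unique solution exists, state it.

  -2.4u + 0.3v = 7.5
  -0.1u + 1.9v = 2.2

Row-reduce the augmented matrix:
R1 ← R1 / (-12/5).
R2 ← R2 + 1/10·R1.
R2 ← R2 / (151/80).
R1 ← R1 + 1/8·R2.
Reading off the reduced rows gives u = -3, v = 1.

u = -3, v = 1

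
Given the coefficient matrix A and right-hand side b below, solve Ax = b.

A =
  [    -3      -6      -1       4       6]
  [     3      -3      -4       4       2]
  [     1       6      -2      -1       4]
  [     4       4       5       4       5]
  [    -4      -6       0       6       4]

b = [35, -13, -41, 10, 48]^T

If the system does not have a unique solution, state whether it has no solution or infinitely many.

Row-reduce the augmented matrix:
R1 ← R1 / (-3).
R2 ← R2 − 3·R1.
R3 ← R3 − 1·R1.
R4 ← R4 − 4·R1.
R5 ← R5 + 4·R1.
R2 ← R2 / (-9).
R1 ← R1 − 2·R2.
R3 ← R3 − 4·R2.
R4 ← R4 + 4·R2.
R5 ← R5 − 2·R2.
R3 ← R3 / (-41/9).
R1 ← R1 + 7/9·R3.
R2 ← R2 − 5/9·R3.
R4 ← R4 − 53/9·R3.
R5 ← R5 − 2/9·R3.
R4 ← R4 / (443/41).
R1 ← R1 + 9/41·R4.
R2 ← R2 + 17/41·R4.
R3 ← R3 + 35/41·R4.
R5 ← R5 − 108/41·R4.
R5 ← R5 / (-3132/443).
R1 ← R1 + 625/443·R5.
R2 ← R2 − 493/443·R5.
R3 ← R3 + 499/1329·R5.
R4 ← R4 − 2681/1329·R5.
Reading off the reduced rows gives x_1 = -3, x_2 = -4, x_3 = 6, x_4 = 2, x_5 = 0.

x_1 = -3, x_2 = -4, x_3 = 6, x_4 = 2, x_5 = 0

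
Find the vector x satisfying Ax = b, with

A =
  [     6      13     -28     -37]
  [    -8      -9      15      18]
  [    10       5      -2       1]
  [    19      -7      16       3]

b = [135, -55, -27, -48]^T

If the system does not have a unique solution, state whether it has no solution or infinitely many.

Row-reduce:
R1 ← R1 / (6).
R2 ← R2 + 8·R1.
R3 ← R3 − 10·R1.
R4 ← R4 − 19·R1.
R2 ← R2 / (25/3).
R1 ← R1 − 13/6·R2.
R3 ← R3 + 50/3·R2.
R4 ← R4 + 289/6·R2.
Swap R3 and R4.
R3 ← R3 / (-1221/50).
R1 ← R1 − 57/50·R3.
R2 ← R2 + 67/25·R3.
Row 4 reduces to 0 = -2, a contradiction. The system is inconsistent.

no solution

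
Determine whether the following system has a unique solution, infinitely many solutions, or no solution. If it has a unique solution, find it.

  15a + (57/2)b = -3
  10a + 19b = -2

Row-reduce:
R1 ← R1 / (15).
R2 ← R2 − 10·R1.
Rank is 1 with 2 unknowns, leaving b free.

infinitely many solutions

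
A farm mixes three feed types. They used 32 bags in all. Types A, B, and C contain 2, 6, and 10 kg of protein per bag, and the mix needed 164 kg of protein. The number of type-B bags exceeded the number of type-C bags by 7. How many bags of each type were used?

type-A bags: 13, type-B bags: 13, type-C bags: 6

Let a = type-A bags, b = type-B bags, c = type-C bags.
  a + b + c = 32
  2a + 6b + 10c = 164
  b - c = 7
Row-reduce the augmented matrix:
R2 ← R2 − 2·R1.
R2 ← R2 / (4).
R1 ← R1 − 1·R2.
R3 ← R3 − 1·R2.
R3 ← R3 / (-3).
R1 ← R1 + 1·R3.
R2 ← R2 − 2·R3.
Reading off the reduced rows gives a = 13, b = 13, c = 6.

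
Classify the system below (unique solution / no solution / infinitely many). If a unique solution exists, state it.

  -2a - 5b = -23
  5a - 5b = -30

a = -1, b = 5

Row-reduce the augmented matrix:
R1 ← R1 / (-2).
R2 ← R2 − 5·R1.
R2 ← R2 / (-35/2).
R1 ← R1 − 5/2·R2.
Reading off the reduced rows gives a = -1, b = 5.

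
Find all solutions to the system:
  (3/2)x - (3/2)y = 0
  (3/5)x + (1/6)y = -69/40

Row-reduce the augmented matrix:
R1 ← R1 / (3/2).
R2 ← R2 − 3/5·R1.
R2 ← R2 / (23/30).
R1 ← R1 + 1·R2.
Reading off the reduced rows gives x = -9/4, y = -9/4.

x = -9/4, y = -9/4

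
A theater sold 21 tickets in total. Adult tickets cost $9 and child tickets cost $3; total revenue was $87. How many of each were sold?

Let a = adult tickets, c = child tickets.
  c + a = 21
  9a + 3c = 87
Row-reduce the augmented matrix:
R2 ← R2 − 9·R1.
R2 ← R2 / (-6).
R1 ← R1 − 1·R2.
Reading off the reduced rows gives a = 4, c = 17.

adult tickets: 4, child tickets: 17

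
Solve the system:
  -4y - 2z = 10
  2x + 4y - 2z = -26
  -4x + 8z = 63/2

no solution

Row-reduce:
Swap R1 and R2.
R1 ← R1 / (2).
R3 ← R3 + 4·R1.
R2 ← R2 / (-4).
R1 ← R1 − 2·R2.
R3 ← R3 − 8·R2.
Row 3 reduces to 0 = -1/2, a contradiction. The system is inconsistent.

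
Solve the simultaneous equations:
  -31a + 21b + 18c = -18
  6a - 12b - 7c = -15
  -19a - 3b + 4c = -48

infinitely many solutions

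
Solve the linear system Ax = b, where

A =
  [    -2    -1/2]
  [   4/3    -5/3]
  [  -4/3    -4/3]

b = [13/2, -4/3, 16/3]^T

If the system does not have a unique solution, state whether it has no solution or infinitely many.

Row-reduce:
R1 ← R1 / (-2).
R2 ← R2 − 4/3·R1.
R3 ← R3 + 4/3·R1.
R2 ← R2 / (-2).
R1 ← R1 − 1/4·R2.
R3 ← R3 + 1·R2.
Row 3 reduces to 0 = -1/2, a contradiction. The system is inconsistent.

no solution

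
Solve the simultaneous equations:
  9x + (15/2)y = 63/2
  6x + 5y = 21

Row-reduce:
R1 ← R1 / (9).
R2 ← R2 − 6·R1.
Rank is 1 with 2 unknowns, leaving y free.

infinitely many solutions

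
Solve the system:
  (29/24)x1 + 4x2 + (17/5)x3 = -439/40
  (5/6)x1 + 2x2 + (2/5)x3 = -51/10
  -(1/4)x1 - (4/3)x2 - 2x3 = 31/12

no solution

Row-reduce:
R1 ← R1 / (29/24).
R2 ← R2 − 5/6·R1.
R3 ← R3 + 1/4·R1.
R2 ← R2 / (-22/29).
R1 ← R1 − 96/29·R2.
R3 ← R3 + 44/87·R2.
Row 3 reduces to 0 = -4/3, a contradiction. The system is inconsistent.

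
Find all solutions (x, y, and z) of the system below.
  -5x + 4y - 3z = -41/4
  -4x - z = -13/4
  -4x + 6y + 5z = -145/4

x = 3/2, y = -11/4, z = -11/4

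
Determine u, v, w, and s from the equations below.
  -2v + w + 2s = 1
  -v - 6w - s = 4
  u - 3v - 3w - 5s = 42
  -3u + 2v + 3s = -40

u = 5, v = -5, w = 1, s = -5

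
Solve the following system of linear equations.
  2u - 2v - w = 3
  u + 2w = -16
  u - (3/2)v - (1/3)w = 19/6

u = -6, v = -5, w = -5

Row-reduce the augmented matrix:
R1 ← R1 / (2).
R2 ← R2 − 1·R1.
R3 ← R3 − 1·R1.
R1 ← R1 + 1·R2.
R3 ← R3 + 1/2·R2.
R3 ← R3 / (17/12).
R1 ← R1 − 2·R3.
R2 ← R2 − 5/2·R3.
Reading off the reduced rows gives u = -6, v = -5, w = -5.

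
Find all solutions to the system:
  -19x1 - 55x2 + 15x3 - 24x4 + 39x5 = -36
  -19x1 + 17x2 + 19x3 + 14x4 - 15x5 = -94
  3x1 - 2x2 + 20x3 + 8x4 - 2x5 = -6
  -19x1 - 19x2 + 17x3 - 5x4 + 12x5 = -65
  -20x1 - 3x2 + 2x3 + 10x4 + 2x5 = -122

infinitely many solutions

Row-reduce:
R1 ← R1 / (-19).
R2 ← R2 + 19·R1.
R3 ← R3 − 3·R1.
R4 ← R4 + 19·R1.
R5 ← R5 + 20·R1.
R2 ← R2 / (72).
R1 ← R1 − 55/19·R2.
R3 ← R3 + 203/19·R2.
R4 ← R4 − 36·R2.
R5 ← R5 − 1043/19·R2.
R3 ← R3 / (7853/342).
R1 ← R1 + 325/342·R3.
R2 ← R2 − 1/18·R3.
R5 ← R5 + 5759/342·R3.
Swap R4 and R5.
R4 ← R4 / (212251/15706).
R1 ← R1 − 1123/7853·R4.
R2 ← R2 − 7915/15706·R4.
R3 ← R3 − 6737/15706·R4.
Rank is 4 with 5 unknowns, leaving x5 free.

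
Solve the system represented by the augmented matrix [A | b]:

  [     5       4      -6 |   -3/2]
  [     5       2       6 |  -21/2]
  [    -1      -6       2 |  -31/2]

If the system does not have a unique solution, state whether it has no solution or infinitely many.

x_1 = -3, x_2 = 3, x_3 = -1/4

Row-reduce the augmented matrix:
R1 ← R1 / (5).
R2 ← R2 − 5·R1.
R3 ← R3 + 1·R1.
R2 ← R2 / (-2).
R1 ← R1 − 4/5·R2.
R3 ← R3 + 26/5·R2.
R3 ← R3 / (-152/5).
R1 ← R1 − 18/5·R3.
R2 ← R2 + 6·R3.
Reading off the reduced rows gives x_1 = -3, x_2 = 3, x_3 = -1/4.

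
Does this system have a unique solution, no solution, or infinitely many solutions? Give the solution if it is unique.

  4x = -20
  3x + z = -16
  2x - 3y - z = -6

x = -5, y = -1, z = -1

Row-reduce the augmented matrix:
R1 ← R1 / (4).
R2 ← R2 − 3·R1.
R3 ← R3 − 2·R1.
Swap R2 and R3.
R2 ← R2 / (-3).
R2 ← R2 − 1/3·R3.
Reading off the reduced rows gives x = -5, y = -1, z = -1.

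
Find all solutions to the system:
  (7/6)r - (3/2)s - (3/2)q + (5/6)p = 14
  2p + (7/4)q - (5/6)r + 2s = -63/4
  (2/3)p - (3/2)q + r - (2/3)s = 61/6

infinitely many solutions

Row-reduce:
R1 ← R1 / (5/6).
R2 ← R2 − 2·R1.
R3 ← R3 − 2/3·R1.
R2 ← R2 / (107/20).
R1 ← R1 + 9/5·R2.
R3 ← R3 + 3/10·R2.
R3 ← R3 / (-44/321).
R1 ← R1 − 19/107·R3.
R2 ← R2 + 218/321·R3.
Rank is 3 with 4 unknowns, leaving s free.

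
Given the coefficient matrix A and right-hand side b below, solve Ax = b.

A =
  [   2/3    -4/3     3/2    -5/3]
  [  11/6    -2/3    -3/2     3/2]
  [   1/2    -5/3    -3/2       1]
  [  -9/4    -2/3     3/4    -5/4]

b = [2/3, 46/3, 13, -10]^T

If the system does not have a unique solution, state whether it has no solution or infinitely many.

infinitely many solutions

Row-reduce:
R1 ← R1 / (2/3).
R2 ← R2 − 11/6·R1.
R3 ← R3 − 1/2·R1.
R4 ← R4 + 9/4·R1.
R2 ← R2 / (3).
R1 ← R1 + 2·R2.
R3 ← R3 + 2/3·R2.
R4 ← R4 + 31/6·R2.
R3 ← R3 / (-31/8).
R1 ← R1 + 3/2·R3.
R2 ← R2 + 15/8·R3.
R4 ← R4 + 31/8·R3.
Rank is 3 with 4 unknowns, leaving x_4 free.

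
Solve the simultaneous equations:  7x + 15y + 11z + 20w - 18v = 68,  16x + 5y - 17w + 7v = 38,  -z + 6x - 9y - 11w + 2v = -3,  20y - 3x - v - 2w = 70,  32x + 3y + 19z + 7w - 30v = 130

no solution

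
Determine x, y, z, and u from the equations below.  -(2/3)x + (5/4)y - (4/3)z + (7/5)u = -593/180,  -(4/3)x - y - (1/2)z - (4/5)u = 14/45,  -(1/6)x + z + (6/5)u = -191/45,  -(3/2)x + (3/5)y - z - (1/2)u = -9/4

x = 8/3, y = -5/3, z = -2, u = -3/2

Row-reduce the augmented matrix:
R1 ← R1 / (-2/3).
R2 ← R2 + 4/3·R1.
R3 ← R3 + 1/6·R1.
R4 ← R4 + 3/2·R1.
R2 ← R2 / (-7/2).
R1 ← R1 + 15/8·R2.
R3 ← R3 + 5/16·R2.
R4 ← R4 + 177/80·R2.
R3 ← R3 / (383/336).
R1 ← R1 − 47/56·R3.
R2 ← R2 + 13/21·R3.
R4 ← R4 − 353/560·R3.
R4 ← R4 / (-38723/19150).
R1 ← R1 + 396/383·R4.
R2 ← R2 − 3188/1915·R4.
R3 ← R3 − 1968/1915·R4.
Reading off the reduced rows gives x = 8/3, y = -5/3, z = -2, u = -3/2.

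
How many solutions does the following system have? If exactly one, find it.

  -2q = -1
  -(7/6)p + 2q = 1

p = 0, q = 1/2

Row-reduce the augmented matrix:
Swap R1 and R2.
R1 ← R1 / (-7/6).
R2 ← R2 / (-2).
R1 ← R1 + 12/7·R2.
Reading off the reduced rows gives p = 0, q = 1/2.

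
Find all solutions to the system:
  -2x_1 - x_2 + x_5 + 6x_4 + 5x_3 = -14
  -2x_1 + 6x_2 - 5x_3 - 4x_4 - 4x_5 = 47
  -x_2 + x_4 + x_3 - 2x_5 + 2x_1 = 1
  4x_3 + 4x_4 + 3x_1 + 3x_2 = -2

infinitely many solutions

Row-reduce:
R1 ← R1 / (-2).
R2 ← R2 + 2·R1.
R3 ← R3 − 2·R1.
R4 ← R4 − 3·R1.
R2 ← R2 / (7).
R1 ← R1 − 1/2·R2.
R3 ← R3 + 2·R2.
R4 ← R4 − 3/2·R2.
R3 ← R3 / (22/7).
R1 ← R1 + 25/14·R3.
R2 ← R2 + 10/7·R3.
R4 ← R4 − 191/14·R3.
R4 ← R4 / (-125/44).
R1 ← R1 − 3/44·R4.
R2 ← R2 − 5/11·R4.
R3 ← R3 − 29/22·R4.
Rank is 4 with 5 unknowns, leaving x_5 free.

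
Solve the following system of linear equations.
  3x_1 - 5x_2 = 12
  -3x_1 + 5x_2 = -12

infinitely many solutions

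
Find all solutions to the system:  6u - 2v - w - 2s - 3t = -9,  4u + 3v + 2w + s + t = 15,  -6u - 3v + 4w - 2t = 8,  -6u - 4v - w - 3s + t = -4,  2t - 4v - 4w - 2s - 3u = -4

Row-reduce the augmented matrix:
R1 ← R1 / (6).
R2 ← R2 − 4·R1.
R3 ← R3 + 6·R1.
R4 ← R4 + 6·R1.
R5 ← R5 + 3·R1.
R2 ← R2 / (13/3).
R1 ← R1 + 1/3·R2.
R3 ← R3 + 5·R2.
R4 ← R4 + 6·R2.
R5 ← R5 + 5·R2.
R3 ← R3 / (79/13).
R1 ← R1 − 1/26·R3.
R2 ← R2 − 8/13·R3.
R4 ← R4 − 22/13·R3.
R5 ← R5 + 37/26·R3.
R4 ← R4 / (-155/79).
R1 ← R1 + 25/158·R4.
R2 ← R2 − 37/79·R4.
R3 ← R3 − 9/79·R4.
R5 ← R5 + 23/158·R4.
R5 ← R5 / (1057/310).
R1 ← R1 + 29/62·R5.
R2 ← R2 − 227/155·R5.
R3 ← R3 + 16/155·R5.
R4 ← R4 + 204/155·R5.
Reading off the reduced rows gives u = 2, v = -4, w = 5, s = 3, t = 6.

u = 2, v = -4, w = 5, s = 3, t = 6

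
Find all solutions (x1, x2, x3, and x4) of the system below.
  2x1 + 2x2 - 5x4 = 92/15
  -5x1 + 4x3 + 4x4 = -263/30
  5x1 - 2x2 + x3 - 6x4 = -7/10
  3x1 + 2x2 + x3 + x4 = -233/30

x1 = -3/2, x2 = 2/5, x3 = -12/5, x4 = -5/3

Row-reduce the augmented matrix:
R1 ← R1 / (2).
R2 ← R2 + 5·R1.
R3 ← R3 − 5·R1.
R4 ← R4 − 3·R1.
R2 ← R2 / (5).
R1 ← R1 − 1·R2.
R3 ← R3 + 7·R2.
R4 ← R4 + 1·R2.
R3 ← R3 / (33/5).
R1 ← R1 + 4/5·R3.
R2 ← R2 − 4/5·R3.
R4 ← R4 − 9/5·R3.
R4 ← R4 / (91/11).
R1 ← R1 + 16/11·R4.
R2 ← R2 + 23/22·R4.
R3 ← R3 + 9/11·R4.
Reading off the reduced rows gives x1 = -3/2, x2 = 2/5, x3 = -12/5, x4 = -5/3.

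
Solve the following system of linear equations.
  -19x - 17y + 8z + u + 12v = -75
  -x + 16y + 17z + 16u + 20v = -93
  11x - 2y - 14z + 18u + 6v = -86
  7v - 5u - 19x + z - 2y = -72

Row-reduce:
R1 ← R1 / (-19).
R2 ← R2 + 1·R1.
R3 ← R3 − 11·R1.
R4 ← R4 + 19·R1.
R2 ← R2 / (321/19).
R1 ← R1 − 17/19·R2.
R3 ← R3 + 225/19·R2.
R4 ← R4 − 15·R2.
R3 ← R3 / (241/107).
R1 ← R1 + 139/107·R3.
R2 ← R2 − 105/107·R3.
R4 ← R4 + 2324/107·R3.
R4 ← R4 / (64297/241).
R1 ← R1 − 3920/241·R4.
R2 ← R2 + 2897/241·R4.
R3 ← R3 − 3184/241·R4.
Rank is 4 with 5 unknowns, leaving v free.

infinitely many solutions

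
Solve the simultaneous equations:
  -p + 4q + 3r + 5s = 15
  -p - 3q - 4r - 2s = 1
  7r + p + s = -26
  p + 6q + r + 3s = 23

no solution

Row-reduce:
R1 ← R1 / (-1).
R2 ← R2 + 1·R1.
R3 ← R3 − 1·R1.
R4 ← R4 − 1·R1.
R2 ← R2 / (-7).
R1 ← R1 + 4·R2.
R3 ← R3 − 4·R2.
R4 ← R4 − 10·R2.
R3 ← R3 / (6).
R1 ← R1 − 1·R3.
R2 ← R2 − 1·R3.
R4 ← R4 + 6·R3.
Row 4 reduces to 0 = -1, a contradiction. The system is inconsistent.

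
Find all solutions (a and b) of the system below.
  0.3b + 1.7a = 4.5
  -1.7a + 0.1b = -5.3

a = 3, b = -2

Row-reduce the augmented matrix:
R1 ← R1 / (17/10).
R2 ← R2 + 17/10·R1.
R2 ← R2 / (2/5).
R1 ← R1 − 3/17·R2.
Reading off the reduced rows gives a = 3, b = -2.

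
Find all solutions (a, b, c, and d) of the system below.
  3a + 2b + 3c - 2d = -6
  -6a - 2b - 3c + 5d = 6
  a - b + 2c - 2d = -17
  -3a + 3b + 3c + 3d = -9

a = 5, b = 2, c = -5, d = 5

Row-reduce the augmented matrix:
R1 ← R1 / (3).
R2 ← R2 + 6·R1.
R3 ← R3 − 1·R1.
R4 ← R4 + 3·R1.
R2 ← R2 / (2).
R1 ← R1 − 2/3·R2.
R3 ← R3 + 5/3·R2.
R4 ← R4 − 5·R2.
R3 ← R3 / (7/2).
R2 ← R2 − 3/2·R3.
R4 ← R4 + 3/2·R3.
R4 ← R4 / (-12/7).
R1 ← R1 + 1·R4.
R2 ← R2 − 5/7·R4.
R3 ← R3 + 1/7·R4.
Reading off the reduced rows gives a = 5, b = 2, c = -5, d = 5.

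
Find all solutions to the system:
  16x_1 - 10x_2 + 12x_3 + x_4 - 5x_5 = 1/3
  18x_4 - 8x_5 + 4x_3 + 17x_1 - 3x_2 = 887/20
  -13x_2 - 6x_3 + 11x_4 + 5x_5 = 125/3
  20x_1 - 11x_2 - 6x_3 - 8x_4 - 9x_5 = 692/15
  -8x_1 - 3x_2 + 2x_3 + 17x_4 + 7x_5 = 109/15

x_1 = 11/4, x_2 = 0, x_3 = -3, x_4 = 4/3, x_5 = 9/5

Row-reduce the augmented matrix:
R1 ← R1 / (16).
R2 ← R2 − 17·R1.
R4 ← R4 − 20·R1.
R5 ← R5 + 8·R1.
R2 ← R2 / (61/8).
R1 ← R1 + 5/8·R2.
R3 ← R3 + 13·R2.
R4 ← R4 − 3/2·R2.
R5 ← R5 + 8·R2.
R3 ← R3 / (-1276/61).
R1 ← R1 − 2/61·R3.
R2 ← R2 + 70/61·R3.
R4 ← R4 + 1176/61·R3.
R5 ← R5 + 72/61·R3.
R4 ← R4 / (-31475/638).
R1 ← R1 − 1931/1276·R4.
R2 ← R2 − 43/1276·R4.
R3 ← R3 + 4865/2552·R4.
R5 ← R5 − 21067/638·R4.
R5 ← R5 / (-2767/31475).
R1 ← R1 + 38531/62950·R5.
R2 ← R2 + 23743/62950·R5.
R3 ← R3 − 2033/25180·R5.
R4 ← R4 − 1663/31475·R5.
Reading off the reduced rows gives x_1 = 11/4, x_2 = 0, x_3 = -3, x_4 = 4/3, x_5 = 9/5.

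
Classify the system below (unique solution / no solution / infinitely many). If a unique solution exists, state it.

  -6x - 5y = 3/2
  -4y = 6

Row-reduce the augmented matrix:
R1 ← R1 / (-6).
R2 ← R2 / (-4).
R1 ← R1 − 5/6·R2.
Reading off the reduced rows gives x = 1, y = -3/2.

x = 1, y = -3/2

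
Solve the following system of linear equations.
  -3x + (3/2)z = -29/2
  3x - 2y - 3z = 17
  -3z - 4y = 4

no solution

Row-reduce:
R1 ← R1 / (-3).
R2 ← R2 − 3·R1.
R2 ← R2 / (-2).
R3 ← R3 + 4·R2.
Row 3 reduces to 0 = -1, a contradiction. The system is inconsistent.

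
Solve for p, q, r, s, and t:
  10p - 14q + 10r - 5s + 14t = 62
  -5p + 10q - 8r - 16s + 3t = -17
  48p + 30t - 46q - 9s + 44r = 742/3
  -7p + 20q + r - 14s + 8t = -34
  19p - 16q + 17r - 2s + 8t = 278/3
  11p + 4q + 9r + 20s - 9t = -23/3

p = 4/3, q = -7/3, r = 2, s = -2, t = -1

Row-reduce the augmented matrix:
R1 ← R1 / (10).
R2 ← R2 + 5·R1.
R3 ← R3 − 48·R1.
R4 ← R4 + 7·R1.
R5 ← R5 − 19·R1.
R6 ← R6 − 11·R1.
R2 ← R2 / (3).
R1 ← R1 + 7/5·R2.
R3 ← R3 − 106/5·R2.
R4 ← R4 − 51/5·R2.
R5 ← R5 − 53/5·R2.
R6 ← R6 − 97/5·R2.
R3 ← R3 / (86/5).
R1 ← R1 + 2/5·R3.
R2 ← R2 + 1·R3.
R4 ← R4 − 91/5·R3.
R5 ← R5 − 43/5·R3.
R6 ← R6 − 87/5·R3.
R4 ← R4 / (-14036/129).
R1 ← R1 + 247/43·R4.
R2 ← R2 − 595/258·R4.
R3 ← R3 − 1093/129·R4.
R6 ← R6 + 296/129·R4.
Swap R5 and R6.
R5 ← R5 / (63123/3509).
R1 ← R1 + 11315/7018·R5.
R2 ← R2 + 12101/14036·R5.
R3 ← R3 − 9511/7018·R5.
R4 ← R4 + 6317/7018·R5.
R6 reduces to 0 = 0, so the extra equation is consistent.
Reading off the reduced rows gives p = 4/3, q = -7/3, r = 2, s = -2, t = -1.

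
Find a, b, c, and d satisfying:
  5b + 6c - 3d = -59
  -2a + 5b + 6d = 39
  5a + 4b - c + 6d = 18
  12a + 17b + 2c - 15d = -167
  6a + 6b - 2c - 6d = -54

a = -4, b = -1, c = -6, d = 6

Row-reduce the augmented matrix:
Swap R1 and R2.
R1 ← R1 / (-2).
R3 ← R3 − 5·R1.
R4 ← R4 − 12·R1.
R5 ← R5 − 6·R1.
R2 ← R2 / (5).
R1 ← R1 + 5/2·R2.
R3 ← R3 − 33/2·R2.
R4 ← R4 − 47·R2.
R5 ← R5 − 21·R2.
R3 ← R3 / (-104/5).
R1 ← R1 − 3·R3.
R2 ← R2 − 6/5·R3.
R4 ← R4 + 272/5·R3.
R5 ← R5 + 136/5·R3.
R4 ← R4 / (-411/13).
R1 ← R1 + 9/208·R4.
R2 ← R2 − 123/104·R4.
R3 ← R3 + 309/208·R4.
R5 ← R5 + 411/26·R4.
R5 reduces to 0 = 0, so the extra equation is consistent.
Reading off the reduced rows gives a = -4, b = -1, c = -6, d = 6.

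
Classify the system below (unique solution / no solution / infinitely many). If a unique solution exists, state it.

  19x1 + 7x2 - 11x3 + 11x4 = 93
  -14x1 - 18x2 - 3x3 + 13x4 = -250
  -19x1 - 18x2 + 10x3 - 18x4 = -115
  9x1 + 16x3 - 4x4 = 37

x1 = 5, x2 = 6, x3 = -2, x4 = -6

Row-reduce the augmented matrix:
R1 ← R1 / (19).
R2 ← R2 + 14·R1.
R3 ← R3 + 19·R1.
R4 ← R4 − 9·R1.
R2 ← R2 / (-244/19).
R1 ← R1 − 7/19·R2.
R3 ← R3 + 11·R2.
R4 ← R4 + 63/19·R2.
R3 ← R3 / (2077/244).
R1 ← R1 + 219/244·R3.
R2 ← R2 − 211/244·R3.
R4 ← R4 − 5875/244·R3.
R4 ← R4 / (116884/2077).
R1 ← R1 + 3032/2077·R4.
R2 ← R2 − 1878/2077·R4.
R3 ← R3 + 6119/2077·R4.
Reading off the reduced rows gives x1 = 5, x2 = 6, x3 = -2, x4 = -6.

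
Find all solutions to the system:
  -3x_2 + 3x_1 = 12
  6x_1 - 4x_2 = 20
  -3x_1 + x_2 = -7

no solution

Row-reduce:
R1 ← R1 / (3).
R2 ← R2 − 6·R1.
R3 ← R3 + 3·R1.
R2 ← R2 / (2).
R1 ← R1 + 1·R2.
R3 ← R3 + 2·R2.
Row 3 reduces to 0 = 1, a contradiction. The system is inconsistent.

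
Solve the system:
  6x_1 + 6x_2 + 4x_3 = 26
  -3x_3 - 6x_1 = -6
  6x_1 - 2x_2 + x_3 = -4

x_1 = 0, x_2 = 3, x_3 = 2

Row-reduce the augmented matrix:
R1 ← R1 / (6).
R2 ← R2 + 6·R1.
R3 ← R3 − 6·R1.
R2 ← R2 / (6).
R1 ← R1 − 1·R2.
R3 ← R3 + 8·R2.
R3 ← R3 / (-5/3).
R1 ← R1 − 1/2·R3.
R2 ← R2 − 1/6·R3.
Reading off the reduced rows gives x_1 = 0, x_2 = 3, x_3 = 2.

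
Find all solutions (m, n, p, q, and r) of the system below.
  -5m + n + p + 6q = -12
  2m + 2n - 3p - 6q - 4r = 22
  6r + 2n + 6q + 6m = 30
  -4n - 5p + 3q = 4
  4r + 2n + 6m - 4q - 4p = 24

Row-reduce the augmented matrix:
R1 ← R1 / (-5).
R2 ← R2 − 2·R1.
R3 ← R3 − 6·R1.
R5 ← R5 − 6·R1.
R2 ← R2 / (12/5).
R1 ← R1 + 1/5·R2.
R3 ← R3 − 16/5·R2.
R4 ← R4 + 4·R2.
R5 ← R5 − 16/5·R2.
R3 ← R3 / (14/3).
R1 ← R1 + 5/12·R3.
R2 ← R2 + 13/12·R3.
R4 ← R4 + 28/3·R3.
R5 ← R5 − 2/3·R3.
R4 ← R4 / (33).
R1 ← R1 − 3/28·R4.
R2 ← R2 − 75/28·R4.
R3 ← R3 − 27/7·R4.
R5 ← R5 − 38/7·R4.
R5 ← R5 / (1174/231).
R1 ← R1 − 193/308·R5.
R2 ← R2 + 103/308·R5.
R3 ← R3 − 43/77·R5.
R4 ← R4 − 16/33·R5.
Reading off the reduced rows gives m = 5, n = 3, p = -2, q = 2, r = -3.

m = 5, n = 3, p = -2, q = 2, r = -3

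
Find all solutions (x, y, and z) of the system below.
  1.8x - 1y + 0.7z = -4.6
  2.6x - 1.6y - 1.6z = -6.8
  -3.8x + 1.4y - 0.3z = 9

x = -2, y = 1, z = 0

Row-reduce the augmented matrix:
R1 ← R1 / (9/5).
R2 ← R2 − 13/5·R1.
R3 ← R3 + 19/5·R1.
R2 ← R2 / (-7/45).
R1 ← R1 + 5/9·R2.
R3 ← R3 + 32/45·R2.
R3 ← R3 / (459/35).
R1 ← R1 − 68/7·R3.
R2 ← R2 − 235/14·R3.
Reading off the reduced rows gives x = -2, y = 1, z = 0.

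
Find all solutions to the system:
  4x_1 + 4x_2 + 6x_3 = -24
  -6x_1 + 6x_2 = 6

infinitely many solutions

Row-reduce:
R1 ← R1 / (4).
R2 ← R2 + 6·R1.
R2 ← R2 / (12).
R1 ← R1 − 1·R2.
Rank is 2 with 3 unknowns, leaving x_3 free.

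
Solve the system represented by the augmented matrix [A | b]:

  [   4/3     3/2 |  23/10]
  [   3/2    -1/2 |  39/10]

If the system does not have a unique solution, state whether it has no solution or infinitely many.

Row-reduce the augmented matrix:
R1 ← R1 / (4/3).
R2 ← R2 − 3/2·R1.
R2 ← R2 / (-35/16).
R1 ← R1 − 9/8·R2.
Reading off the reduced rows gives x_1 = 12/5, x_2 = -3/5.

x_1 = 12/5, x_2 = -3/5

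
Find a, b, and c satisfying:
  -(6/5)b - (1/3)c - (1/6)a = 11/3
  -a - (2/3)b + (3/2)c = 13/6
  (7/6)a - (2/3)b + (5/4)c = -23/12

Row-reduce the augmented matrix:
R1 ← R1 / (-1/6).
R2 ← R2 + 1·R1.
R3 ← R3 − 7/6·R1.
R2 ← R2 / (98/15).
R1 ← R1 − 36/5·R2.
R3 ← R3 + 136/15·R2.
R3 ← R3 / (317/84).
R1 ← R1 + 13/7·R3.
R2 ← R2 − 15/28·R3.
Reading off the reduced rows gives a = -2, b = -5/2, c = -1.

a = -2, b = -5/2, c = -1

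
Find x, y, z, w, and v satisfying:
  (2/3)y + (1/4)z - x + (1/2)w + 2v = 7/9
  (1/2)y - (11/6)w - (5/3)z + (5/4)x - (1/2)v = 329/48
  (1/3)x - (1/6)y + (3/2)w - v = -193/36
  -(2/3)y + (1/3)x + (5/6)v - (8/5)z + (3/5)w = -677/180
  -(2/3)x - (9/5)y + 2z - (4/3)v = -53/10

x = 7/4, y = 8/3, z = 1, w = -3, v = 1

Row-reduce the augmented matrix:
R1 ← R1 / (-1).
R2 ← R2 − 5/4·R1.
R3 ← R3 − 1/3·R1.
R4 ← R4 − 1/3·R1.
R5 ← R5 + 2/3·R1.
R2 ← R2 / (4/3).
R1 ← R1 + 2/3·R2.
R3 ← R3 − 1/18·R2.
R4 ← R4 + 4/9·R2.
R5 ← R5 + 101/45·R2.
R3 ← R3 / (161/1152).
R1 ← R1 + 89/96·R3.
R2 ← R2 + 65/64·R3.
R4 ← R4 + 1417/720·R3.
R5 ← R5 + 257/576·R3.
R4 ← R4 / (859/35).
R1 ← R1 − 72/7·R4.
R2 ← R2 − 81/7·R4.
R3 ← R3 − 86/7·R4.
R5 ← R5 − 109/35·R4.
R5 ← R5 / (-95203/592710).
R1 ← R1 + 43722/19757·R5.
R2 ← R2 − 8571/39514·R5.
R3 ← R3 + 66905/59271·R5.
R4 ← R4 + 17875/118542·R5.
Reading off the reduced rows gives x = 7/4, y = 8/3, z = 1, w = -3, v = 1.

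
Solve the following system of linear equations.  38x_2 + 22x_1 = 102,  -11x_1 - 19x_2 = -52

no solution

Row-reduce:
R1 ← R1 / (22).
R2 ← R2 + 11·R1.
Row 2 reduces to 0 = -1, a contradiction. The system is inconsistent.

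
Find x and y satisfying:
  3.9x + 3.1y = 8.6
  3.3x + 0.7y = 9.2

x = 3, y = -1

Row-reduce the augmented matrix:
R1 ← R1 / (39/10).
R2 ← R2 − 33/10·R1.
R2 ← R2 / (-25/13).
R1 ← R1 − 31/39·R2.
Reading off the reduced rows gives x = 3, y = -1.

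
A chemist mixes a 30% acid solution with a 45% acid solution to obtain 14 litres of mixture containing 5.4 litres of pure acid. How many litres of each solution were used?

Let a = litres of solution A, b = litres of solution B.
  a + b = 14
  (3/10)a + (9/20)b = 27/5
Row-reduce the augmented matrix:
R2 ← R2 − 3/10·R1.
R2 ← R2 / (3/20).
R1 ← R1 − 1·R2.
Reading off the reduced rows gives a = 6, b = 8.

litres of solution A: 6, litres of solution B: 8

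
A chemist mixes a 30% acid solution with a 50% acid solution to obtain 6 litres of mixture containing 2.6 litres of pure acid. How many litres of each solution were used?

Let a = litres of solution A, b = litres of solution B.
  a + b = 6
  (3/10)a + (1/2)b = 13/5
From equation 1: a = 6 − b.
Substitute into equation 2 and solve: b = 4.
Then a = 2.

litres of solution A: 2, litres of solution B: 4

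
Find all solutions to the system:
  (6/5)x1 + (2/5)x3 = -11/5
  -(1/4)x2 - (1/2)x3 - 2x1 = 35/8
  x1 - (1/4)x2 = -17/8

x1 = -5/2, x2 = -3/2, x3 = 2

Row-reduce the augmented matrix:
R1 ← R1 / (6/5).
R2 ← R2 + 2·R1.
R3 ← R3 − 1·R1.
R2 ← R2 / (-1/4).
R3 ← R3 + 1/4·R2.
R3 ← R3 / (-1/2).
R1 ← R1 − 1/3·R3.
R2 ← R2 + 2/3·R3.
Reading off the reduced rows gives x1 = -5/2, x2 = -3/2, x3 = 2.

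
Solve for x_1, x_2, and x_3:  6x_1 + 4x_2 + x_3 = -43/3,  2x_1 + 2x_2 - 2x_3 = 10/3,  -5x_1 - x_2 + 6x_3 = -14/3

Row-reduce the augmented matrix:
R1 ← R1 / (6).
R2 ← R2 − 2·R1.
R3 ← R3 + 5·R1.
R2 ← R2 / (2/3).
R1 ← R1 − 2/3·R2.
R3 ← R3 − 7/3·R2.
R3 ← R3 / (15).
R1 ← R1 − 5/2·R3.
R2 ← R2 + 7/2·R3.
Reading off the reduced rows gives x_1 = -3, x_2 = 5/3, x_3 = -3.

x_1 = -3, x_2 = 5/3, x_3 = -3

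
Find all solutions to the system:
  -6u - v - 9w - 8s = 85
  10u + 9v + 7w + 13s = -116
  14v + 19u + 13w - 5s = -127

infinitely many solutions

Row-reduce:
R1 ← R1 / (-6).
R2 ← R2 − 10·R1.
R3 ← R3 − 19·R1.
R2 ← R2 / (22/3).
R1 ← R1 − 1/6·R2.
R3 ← R3 − 65/6·R2.
R3 ← R3 / (-81/22).
R1 ← R1 − 37/22·R3.
R2 ← R2 + 12/11·R3.
Rank is 3 with 4 unknowns, leaving s free.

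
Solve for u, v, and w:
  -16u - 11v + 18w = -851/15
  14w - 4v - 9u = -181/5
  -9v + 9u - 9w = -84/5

Row-reduce the augmented matrix:
R1 ← R1 / (-16).
R2 ← R2 + 9·R1.
R3 ← R3 − 9·R1.
R2 ← R2 / (35/16).
R1 ← R1 − 11/16·R2.
R3 ← R3 + 243/16·R2.
R3 ← R3 / (981/35).
R1 ← R1 + 82/35·R3.
R2 ← R2 − 62/35·R3.
Reading off the reduced rows gives u = -5/3, v = 3, w = -14/5.

u = -5/3, v = 3, w = -14/5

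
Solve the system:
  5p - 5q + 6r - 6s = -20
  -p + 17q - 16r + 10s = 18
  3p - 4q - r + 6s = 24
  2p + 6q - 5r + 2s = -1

infinitely many solutions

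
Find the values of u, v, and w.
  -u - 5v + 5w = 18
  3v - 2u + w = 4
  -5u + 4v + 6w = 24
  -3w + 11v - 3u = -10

Row-reduce the augmented matrix:
R1 ← R1 / (-1).
R2 ← R2 + 2·R1.
R3 ← R3 + 5·R1.
R4 ← R4 + 3·R1.
R2 ← R2 / (13).
R1 ← R1 − 5·R2.
R3 ← R3 − 29·R2.
R4 ← R4 − 26·R2.
R3 ← R3 / (14/13).
R1 ← R1 + 20/13·R3.
R2 ← R2 + 9/13·R3.
R4 reduces to 0 = 0, so the extra equation is consistent.
Reading off the reduced rows gives u = 2, v = 1, w = 5.

u = 2, v = 1, w = 5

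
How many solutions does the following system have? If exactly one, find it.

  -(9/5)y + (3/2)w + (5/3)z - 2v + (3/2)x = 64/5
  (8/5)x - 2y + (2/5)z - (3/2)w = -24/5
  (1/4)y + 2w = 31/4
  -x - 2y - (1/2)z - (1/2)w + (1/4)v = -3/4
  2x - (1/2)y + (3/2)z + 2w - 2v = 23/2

Row-reduce the augmented matrix:
R1 ← R1 / (3/2).
R2 ← R2 − 8/5·R1.
R4 ← R4 + 1·R1.
R5 ← R5 − 2·R1.
R2 ← R2 / (-2/25).
R1 ← R1 + 6/5·R2.
R3 ← R3 − 1/4·R2.
R4 ← R4 + 16/5·R2.
R5 ← R5 − 19/10·R2.
R3 ← R3 / (-155/36).
R1 ← R1 − 196/9·R3.
R2 ← R2 − 155/9·R3.
R4 ← R4 − 1003/18·R3.
R5 ← R5 + 301/9·R3.
R4 ← R4 / (31011/1240).
R1 ← R1 − 2671/310·R4.
R2 ← R2 − 8·R4.
R3 ← R3 − 1107/620·R4.
R5 ← R5 + 17249/1240·R4.
R5 ← R5 / (-65479/124044).
R1 ← R1 − 13469/31011·R5.
R2 ← R2 − 1360/31011·R5.
R3 ← R3 + 31809/20674·R5.
R4 ← R4 + 170/31011·R5.
Reading off the reduced rows gives x = -2, y = -1, z = 6, w = 4, v = 1.

x = -2, y = -1, z = 6, w = 4, v = 1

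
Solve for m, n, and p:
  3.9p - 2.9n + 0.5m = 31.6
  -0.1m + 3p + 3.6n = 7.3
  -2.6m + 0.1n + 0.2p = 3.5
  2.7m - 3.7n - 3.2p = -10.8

m = -1, n = -3, p = 6

Row-reduce the augmented matrix:
R1 ← R1 / (1/2).
R2 ← R2 + 1/10·R1.
R3 ← R3 + 13/5·R1.
R4 ← R4 − 27/10·R1.
R2 ← R2 / (151/50).
R1 ← R1 + 29/5·R2.
R3 ← R3 + 749/50·R2.
R4 ← R4 − 299/25·R2.
R3 ← R3 / (59237/1510).
R1 ← R1 − 2274/151·R3.
R2 ← R2 − 189/151·R3.
R4 ← R4 + 59237/1510·R3.
R4 reduces to 0 = 0, so the extra equation is consistent.
Reading off the reduced rows gives m = -1, n = -3, p = 6.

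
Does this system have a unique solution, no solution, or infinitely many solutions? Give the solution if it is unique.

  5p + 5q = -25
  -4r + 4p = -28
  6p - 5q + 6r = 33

p = -2, q = -3, r = 5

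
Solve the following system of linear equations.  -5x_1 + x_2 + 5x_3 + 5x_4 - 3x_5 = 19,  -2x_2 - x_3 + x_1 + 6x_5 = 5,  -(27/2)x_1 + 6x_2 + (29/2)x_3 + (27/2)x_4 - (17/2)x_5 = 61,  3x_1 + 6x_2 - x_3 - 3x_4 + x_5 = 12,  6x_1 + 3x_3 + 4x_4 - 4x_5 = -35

no solution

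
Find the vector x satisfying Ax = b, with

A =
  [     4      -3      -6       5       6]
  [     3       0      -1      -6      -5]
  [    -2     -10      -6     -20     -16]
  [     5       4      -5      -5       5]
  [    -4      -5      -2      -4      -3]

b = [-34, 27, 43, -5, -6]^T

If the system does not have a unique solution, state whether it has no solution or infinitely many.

no solution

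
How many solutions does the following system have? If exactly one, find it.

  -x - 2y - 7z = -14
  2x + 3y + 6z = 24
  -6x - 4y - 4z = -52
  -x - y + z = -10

Row-reduce the augmented matrix:
R1 ← R1 / (-1).
R2 ← R2 − 2·R1.
R3 ← R3 + 6·R1.
R4 ← R4 + 1·R1.
R2 ← R2 / (-1).
R1 ← R1 − 2·R2.
R3 ← R3 − 8·R2.
R4 ← R4 − 1·R2.
R3 ← R3 / (-26).
R1 ← R1 + 9·R3.
R2 ← R2 − 8·R3.
R4 reduces to 0 = 0, so the extra equation is consistent.
Reading off the reduced rows gives x = 6, y = 4, z = 0.

x = 6, y = 4, z = 0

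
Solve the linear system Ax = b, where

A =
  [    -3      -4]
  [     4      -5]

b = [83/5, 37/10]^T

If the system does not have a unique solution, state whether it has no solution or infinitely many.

x_1 = -11/5, x_2 = -5/2

Row-reduce the augmented matrix:
R1 ← R1 / (-3).
R2 ← R2 − 4·R1.
R2 ← R2 / (-31/3).
R1 ← R1 − 4/3·R2.
Reading off the reduced rows gives x_1 = -11/5, x_2 = -5/2.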